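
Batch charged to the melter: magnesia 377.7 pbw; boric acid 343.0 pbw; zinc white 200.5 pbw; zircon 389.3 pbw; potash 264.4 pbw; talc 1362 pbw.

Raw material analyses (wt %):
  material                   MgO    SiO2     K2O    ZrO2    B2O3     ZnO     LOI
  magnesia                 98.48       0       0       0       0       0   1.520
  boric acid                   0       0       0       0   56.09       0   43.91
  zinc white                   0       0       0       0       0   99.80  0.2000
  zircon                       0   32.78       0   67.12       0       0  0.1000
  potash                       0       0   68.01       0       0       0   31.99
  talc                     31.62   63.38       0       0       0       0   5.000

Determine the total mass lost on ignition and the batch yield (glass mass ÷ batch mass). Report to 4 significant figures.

Working values are printed with 4-significant-figure rounding at each printed step; each numeric step carries full precision all the way through. Each reported figure is rounded only once; all derived quantities are computed from the weighed amounts per 2627 pbw of glass at full float precision (LOI, yield, net glass mass, six oxide percentages, the totals) as given in problem or answer.
LOI of each material in turn:
  magnesia: 377.7 × 0.01520 = 5.741 pbw
  boric acid: 343.0 × 0.4391 = 150.6 pbw
  zinc white: 200.5 × 0.002000 = 0.4010 pbw
  zircon: 389.3 × 0.001000 = 0.3893 pbw
  potash: 264.4 × 0.3199 = 84.58 pbw
  talc: 1362 × 0.05000 = 68.10 pbw
Total LOI = 309.8 pbw
Glass = batch − LOI = 2937 − 309.8 = 2627 pbw

LOI loss = 309.8 pbw; glass = 2627 pbw; yield = 89.45%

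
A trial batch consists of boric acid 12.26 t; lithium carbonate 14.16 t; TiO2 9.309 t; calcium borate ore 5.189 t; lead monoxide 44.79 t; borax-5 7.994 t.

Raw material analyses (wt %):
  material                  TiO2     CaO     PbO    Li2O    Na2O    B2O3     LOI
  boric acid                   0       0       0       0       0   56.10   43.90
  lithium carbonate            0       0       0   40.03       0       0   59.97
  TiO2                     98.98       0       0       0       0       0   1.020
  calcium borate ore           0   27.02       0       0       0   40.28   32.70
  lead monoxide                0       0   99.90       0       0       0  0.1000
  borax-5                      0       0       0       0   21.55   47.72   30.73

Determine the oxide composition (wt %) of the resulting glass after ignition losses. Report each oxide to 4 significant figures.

Glass mass = 75.54 t (batch 93.70 − LOI 18.17).
Composition: TiO2 12.20%, CaO 1.856%, PbO 59.24%, Li2O 7.504%, Na2O 2.281%, B2O3 16.92%

The whole derivation holds full float precision at every stage; values along the way are printed rounded to 4 significant figures alongside each step — exactly one rounding goes into every reported number — all derived quantities, which include LOI, the six compositions, the totals, glass mass, yield, are carried at exact precision, as they appear in problem or answer, starting from the weights for 75.54 t of glass.
Delivered oxide masses:
  TiO2: 9.309·0.9898 = 9.214 t
  CaO: 5.189·0.2702 = 1.402 t
  PbO: 44.79·0.9990 = 44.75 t
  Li2O: 14.16·0.4003 = 5.668 t
  Na2O: 7.994·0.2155 = 1.723 t
  B2O3: 12.26·0.5610 + 5.189·0.4028 + 7.994·0.4772 = 12.78 t
LOI: 12.26·0.4390 + 14.16·0.5997 + 9.309·0.01020 + 5.189·0.3270 + 44.79·0.001000 + 7.994·0.3073 = 18.17 t
The glass mass, total less LOI, = 93.70 − 18.17 = 75.54 t (the oxide masses sum to this)
wt % = 100 × oxide mass / glass mass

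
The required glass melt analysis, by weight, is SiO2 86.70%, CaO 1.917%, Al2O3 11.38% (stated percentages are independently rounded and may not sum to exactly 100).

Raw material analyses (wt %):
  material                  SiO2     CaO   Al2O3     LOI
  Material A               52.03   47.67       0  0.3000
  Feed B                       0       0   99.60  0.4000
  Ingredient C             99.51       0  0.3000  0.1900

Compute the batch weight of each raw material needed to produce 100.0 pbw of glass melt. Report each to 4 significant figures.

Batch per 100.0 pbw glass melt:
  Material A: 4.021 pbw
  Feed B: 11.17 pbw
  Ingredient C: 85.02 pbw
Total batch = 100.2 pbw; LOI loss = 0.2183 pbw; yield = 99.78%

Intermediates are shown rounded to four significant figures on the page; all internal work keeps full float precision in all steps; exactly one rounding lands on each reported number; the derived quantities (three oxide percentages, LOI, the yield, the totals, glass mass) are computed from the batch weights on 100.0 pbw of glass in exact precision, as set out in the problem or answer text.
Oxide mass targets, per 100.0 pbw glass melt:
  SiO2: 86.70% × 100.0 = 86.70 pbw
  CaO: 1.917% × 100.0 = 1.917 pbw
  Al2O3: 11.38% × 100.0 = 11.38 pbw
Per-oxide balance check with the batch weights as given, relative to the basis at hand (summed amounts equal target values exact up to rounding of places):
  SiO2: 4.021·0.5203 + 85.02·0.9951 = 86.70 pbw (target 86.70 pbw)
  CaO: 4.021·0.4767 = 1.917 pbw (target 1.917 pbw)
  Al2O3: 11.17·0.9960 + 85.02·0.003000 = 11.38 pbw (target 11.38 pbw)
Auditing the glass mass value: total batch − LOI = 99.99 pbw (the targets, summed, come to 100.0 pbw; versus the stated basis of 100.0 pbw — any gap is answer rounding).
Batch total: Σ batch = 100.2 pbw; ignition loss, Σ(batch × LOI) = 0.2183 pbw; yield: glass divided by total = 99.78%.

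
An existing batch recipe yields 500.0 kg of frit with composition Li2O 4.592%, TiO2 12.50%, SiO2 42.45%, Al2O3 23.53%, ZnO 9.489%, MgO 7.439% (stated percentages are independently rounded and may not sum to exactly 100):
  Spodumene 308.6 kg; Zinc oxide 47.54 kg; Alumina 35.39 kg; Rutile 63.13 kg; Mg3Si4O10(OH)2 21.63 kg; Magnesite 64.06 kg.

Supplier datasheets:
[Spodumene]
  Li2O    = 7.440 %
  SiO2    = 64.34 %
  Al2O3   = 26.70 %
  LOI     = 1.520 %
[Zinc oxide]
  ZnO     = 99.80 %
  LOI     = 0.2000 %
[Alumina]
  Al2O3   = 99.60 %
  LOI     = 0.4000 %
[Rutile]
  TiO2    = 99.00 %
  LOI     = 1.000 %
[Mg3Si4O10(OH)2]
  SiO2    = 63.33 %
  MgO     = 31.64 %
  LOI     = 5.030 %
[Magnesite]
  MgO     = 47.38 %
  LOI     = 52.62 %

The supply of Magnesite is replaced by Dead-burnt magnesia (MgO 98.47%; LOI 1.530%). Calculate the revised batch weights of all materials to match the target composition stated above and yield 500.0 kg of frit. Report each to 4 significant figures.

Working values appear, rounded to 4 significant digits, within the worked lines. The whole derivation runs at full precision in all steps; every reported value sees exactly one rounding; derived quantities (six oxide percentages, LOI, the totals, net glass mass, yield) are rebuilt at exact precision from the weighed amounts on 500.0 kg of glass, as set out in the problem or the answer.
Target masses of each oxide per 500.0 kg frit:
  Li2O: 4.592% × 500.0 = 22.96 kg
  TiO2: 12.50% × 500.0 = 62.50 kg
  SiO2: 42.45% × 500.0 = 212.2 kg
  Al2O3: 23.53% × 500.0 = 117.6 kg
  ZnO: 9.489% × 500.0 = 47.44 kg
  MgO: 7.439% × 500.0 = 37.20 kg
Verifying the oxide balance using the reported weights, on the stated basis (sum by sum, the targets are met net of answer rounding effects):
  Li2O: 308.6·0.07440 = 22.96 kg (target 22.96 kg)
  TiO2: 63.13·0.9900 = 62.50 kg (target 62.50 kg)
  SiO2: 308.6·0.6434 + 21.63·0.6333 = 212.3 kg (target 212.2 kg)
  Al2O3: 308.6·0.2670 + 35.39·0.9960 = 117.6 kg (target 117.6 kg)
  ZnO: 47.54·0.9980 = 47.44 kg (target 47.44 kg)
  MgO: 21.63·0.3164 + 30.82·0.9847 = 37.19 kg (target 37.20 kg)
Glass-mass sanity pass: batch total minus LOI = 500.0 kg (per-oxide target masses sum to 500.0 kg; versus the stated basis of 500.0 kg — any gap is answer rounding).
Summing the batch: Σ batch = 507.1 kg; Σ batch·LOI gives LOI loss = 7.118 kg; yield: glass divided by total = 98.60%.

Revised batch per 500.0 kg frit:
  Spodumene: 308.6 kg
  Zinc oxide: 47.54 kg
  Alumina: 35.39 kg
  Rutile: 63.13 kg
  Mg3Si4O10(OH)2: 21.63 kg
  Dead-burnt magnesia: 30.82 kg
Total batch = 507.1 kg; LOI loss = 7.118 kg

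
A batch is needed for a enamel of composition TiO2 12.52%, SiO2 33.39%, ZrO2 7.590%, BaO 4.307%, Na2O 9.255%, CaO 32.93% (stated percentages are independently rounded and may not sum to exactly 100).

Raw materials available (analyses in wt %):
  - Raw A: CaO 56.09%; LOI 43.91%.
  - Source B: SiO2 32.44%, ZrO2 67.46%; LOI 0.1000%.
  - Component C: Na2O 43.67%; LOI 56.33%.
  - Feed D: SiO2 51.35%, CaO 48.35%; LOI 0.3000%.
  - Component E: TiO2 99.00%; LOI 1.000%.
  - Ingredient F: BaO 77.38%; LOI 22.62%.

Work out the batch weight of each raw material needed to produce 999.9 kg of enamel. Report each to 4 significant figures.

Each numeric step maintains full precision through every step; intermediates are shown, with 4-significant-figure rounding, alongside each step — each reported number takes just one rounding. The derived quantities are recomputed in full precision (totals, the yield, six oxide percentages, ignition loss, net glass mass) from the weighed amounts for 999.9 kg of glass as given in the question or the answer.
Oxide mass targets, per 999.9 kg enamel:
  TiO2: 12.52% × 999.9 = 125.2 kg
  SiO2: 33.39% × 999.9 = 333.9 kg
  ZrO2: 7.590% × 999.9 = 75.89 kg
  BaO: 4.307% × 999.9 = 43.07 kg
  Na2O: 9.255% × 999.9 = 92.54 kg
  CaO: 32.93% × 999.9 = 329.3 kg
Per-oxide balance check per the reported batch figures, against the basis in use (sum by sum, the targets are met given rounding of the digits):
  TiO2: 126.5·0.9900 = 125.2 kg (target 125.2 kg)
  SiO2: 112.5·0.3244 + 579.1·0.5135 = 333.9 kg (target 333.9 kg)
  ZrO2: 112.5·0.6746 = 75.89 kg (target 75.89 kg)
  BaO: 55.65·0.7738 = 43.06 kg (target 43.07 kg)
  Na2O: 211.9·0.4367 = 92.54 kg (target 92.54 kg)
  CaO: 87.84·0.5609 + 579.1·0.4835 = 329.3 kg (target 329.3 kg)
Mass balance on the glass: the batch minus its LOI: 999.9 kg (the targets, summed, come to 999.8 kg; against the stated basis, 999.9 kg — a pure rounding effect).
Adding the batch up: Σ batch = 1173 kg; the LOI term Σ batch·LOI equals 173.6 kg; yield: glass divided by total = 85.20%.

Batch per 999.9 kg enamel:
  Raw A: 87.84 kg
  Source B: 112.5 kg
  Component C: 211.9 kg
  Feed D: 579.1 kg
  Component E: 126.5 kg
  Ingredient F: 55.65 kg
Total batch = 1173 kg; LOI loss = 173.6 kg; yield = 85.20%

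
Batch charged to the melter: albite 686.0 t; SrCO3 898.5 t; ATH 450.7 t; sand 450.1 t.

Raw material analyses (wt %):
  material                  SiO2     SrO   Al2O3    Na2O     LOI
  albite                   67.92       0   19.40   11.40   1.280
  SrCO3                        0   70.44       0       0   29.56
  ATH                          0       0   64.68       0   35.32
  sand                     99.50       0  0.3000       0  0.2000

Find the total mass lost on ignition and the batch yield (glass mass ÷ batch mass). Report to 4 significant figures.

Full float precision is carried at all times. Values along the way are printed (rounded to 4 significant digits) between the steps; a single rounding finalizes every reported figure. The derived quantities (glass mass, the yield, four oxide percentages, LOI, totals) are rebuilt from the batch weights at 2051 t of glass in full float precision, as quoted within question or answer.
Loss on ignition, line by line:
  albite: 686.0 × 0.01280 = 8.781 t
  SrCO3: 898.5 × 0.2956 = 265.6 t
  ATH: 450.7 × 0.3532 = 159.2 t
  sand: 450.1 × 0.002000 = 0.9002 t
Total LOI = 434.5 t
Glass = batch − LOI = 2485 − 434.5 = 2051 t

LOI loss = 434.5 t; glass = 2051 t; yield = 82.52%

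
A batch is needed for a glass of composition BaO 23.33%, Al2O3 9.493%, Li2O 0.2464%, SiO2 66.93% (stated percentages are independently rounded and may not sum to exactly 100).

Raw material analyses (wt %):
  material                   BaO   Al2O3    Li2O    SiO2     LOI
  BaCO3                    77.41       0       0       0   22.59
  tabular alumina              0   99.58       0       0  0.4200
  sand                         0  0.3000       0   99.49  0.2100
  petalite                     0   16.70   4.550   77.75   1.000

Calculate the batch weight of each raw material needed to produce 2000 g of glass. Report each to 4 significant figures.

The whole derivation maintains full precision at every stage. Values along the way are displayed (rounded to 4 significant digits) across the worked steps — every reported figure sees exactly one rounding. All derived quantities (the totals, the yield, LOI, four oxide percentages, glass mass) are re-derived in exact precision using the weight values on 2000 g of glass precisely as stated by the problem or the answer.
Target oxide masses per 2000 g glass:
  BaO: 23.33% × 2000 = 466.6 g
  Al2O3: 9.493% × 2000 = 189.9 g
  Li2O: 0.2464% × 2000 = 4.928 g
  SiO2: 66.93% × 2000 = 1339 g
Balance tally, oxide-wise, using the reported weights, per the basis as stated (summed amounts equal target values once rounding is allowed for):
  BaO: 602.8·0.7741 = 466.6 g (target 466.6 g)
  Al2O3: 168.7·0.9958 + 1261·0.003000 + 108.3·0.1670 = 189.9 g (target 189.9 g)
  Li2O: 108.3·0.04550 = 4.928 g (target 4.928 g)
  SiO2: 1261·0.9949 + 108.3·0.7775 = 1339 g (target 1339 g)
Consistency of the glass mass: Σ batch − LOI loss = 2000 g (the targets, summed, come to 2000 g; against the stated basis, 2000 g — differing by rounding only).
Total batch = Σ batch = 2141 g; Σ batch·LOI gives LOI loss = 140.6 g; yield, glass over the total, = 93.43%.

Batch per 2000 g glass:
  BaCO3: 602.8 g
  tabular alumina: 168.7 g
  sand: 1261 g
  petalite: 108.3 g
Total batch = 2141 g; LOI loss = 140.6 g; yield = 93.43%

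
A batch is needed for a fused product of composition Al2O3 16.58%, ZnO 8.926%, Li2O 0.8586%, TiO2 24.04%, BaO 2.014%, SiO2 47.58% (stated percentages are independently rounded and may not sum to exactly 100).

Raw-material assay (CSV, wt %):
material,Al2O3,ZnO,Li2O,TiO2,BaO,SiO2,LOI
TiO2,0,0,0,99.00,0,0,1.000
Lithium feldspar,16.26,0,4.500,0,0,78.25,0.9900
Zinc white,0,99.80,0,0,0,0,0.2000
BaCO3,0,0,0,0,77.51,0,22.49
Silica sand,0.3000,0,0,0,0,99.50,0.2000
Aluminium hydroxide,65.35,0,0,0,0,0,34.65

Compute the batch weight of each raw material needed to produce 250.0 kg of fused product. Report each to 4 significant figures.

The working math runs at exact precision throughout — intermediates are shown (rounded to four significant figures) on the page; a single rounding produces each reported value. The derived quantities, which include totals, the yield, glass mass, ignition loss, six oxide percentages, are computed in full float precision, exactly as printed in the problem or the answer, using the weight values at 250.0 kg of glass.
Per-oxide target masses for 250.0 kg fused product:
  Al2O3: 16.58% × 250.0 = 41.45 kg
  ZnO: 8.926% × 250.0 = 22.32 kg
  Li2O: 0.8586% × 250.0 = 2.146 kg
  TiO2: 24.04% × 250.0 = 60.10 kg
  BaO: 2.014% × 250.0 = 5.035 kg
  SiO2: 47.58% × 250.0 = 119.0 kg
Checking each oxide sum on the weights just shown, relative to the basis at hand (oxide sums agree with the targets given rounding of the digits):
  Al2O3: 47.70·0.1626 + 82.03·0.003000 + 51.18·0.6535 = 41.45 kg (target 41.45 kg)
  ZnO: 22.36·0.9980 = 22.32 kg (target 22.32 kg)
  Li2O: 47.70·0.04500 = 2.147 kg (target 2.146 kg)
  TiO2: 60.71·0.9900 = 60.10 kg (target 60.10 kg)
  BaO: 6.496·0.7751 = 5.035 kg (target 5.035 kg)
  SiO2: 47.70·0.7825 + 82.03·0.9950 = 118.9 kg (target 119.0 kg)
Glass-mass sanity pass: total charge less LOI = 250.0 kg (per-oxide target masses sum to 250.0 kg; versus the stated basis of 250.0 kg — any gap is answer rounding).
Total batch = Σ batch = 270.5 kg; LOI removed, Σ of batch·LOI: 20.48 kg; as yield: glass ÷ batch → 92.43%.

Batch per 250.0 kg fused product:
  TiO2: 60.71 kg
  Lithium feldspar: 47.70 kg
  Zinc white: 22.36 kg
  BaCO3: 6.496 kg
  Silica sand: 82.03 kg
  Aluminium hydroxide: 51.18 kg
Total batch = 270.5 kg; LOI loss = 20.48 kg; yield = 92.43%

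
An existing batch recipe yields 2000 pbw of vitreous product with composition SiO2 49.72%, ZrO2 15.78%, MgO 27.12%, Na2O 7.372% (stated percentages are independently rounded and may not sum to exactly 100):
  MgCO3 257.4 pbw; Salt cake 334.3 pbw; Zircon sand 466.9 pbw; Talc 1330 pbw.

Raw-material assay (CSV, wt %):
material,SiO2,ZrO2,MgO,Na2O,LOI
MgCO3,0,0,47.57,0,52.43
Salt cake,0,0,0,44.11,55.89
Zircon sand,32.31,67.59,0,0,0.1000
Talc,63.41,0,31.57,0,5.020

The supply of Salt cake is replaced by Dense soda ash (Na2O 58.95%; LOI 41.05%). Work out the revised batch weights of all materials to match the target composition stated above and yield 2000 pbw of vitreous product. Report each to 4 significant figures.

Revised batch per 2000 pbw vitreous product:
  MgCO3: 257.4 pbw
  Dense soda ash: 250.1 pbw
  Zircon sand: 466.9 pbw
  Talc: 1330 pbw
Total batch = 2304 pbw; LOI loss = 304.9 pbw

The whole derivation maintains full float precision at each step — mid-chain values are displayed (rounded to 4 significant digits) at each printed step — each reported figure is rounded just once; all derived quantities (ignition loss, glass mass, the totals, yield, four oxide percentages) are computed in exact precision from the batch weights per 2000 pbw of glass, exactly as printed in either problem or answer.
Per-oxide target masses for 2000 pbw vitreous product:
  SiO2: 49.72% × 2000 = 994.4 pbw
  ZrO2: 15.78% × 2000 = 315.6 pbw
  MgO: 27.12% × 2000 = 542.4 pbw
  Na2O: 7.372% × 2000 = 147.4 pbw
Verifying the oxide balance using the reported weights, versus the basis set out (oxide sums agree with the targets once rounding is allowed for):
  SiO2: 466.9·0.3231 + 1330·0.6341 = 994.2 pbw (target 994.4 pbw)
  ZrO2: 466.9·0.6759 = 315.6 pbw (target 315.6 pbw)
  MgO: 257.4·0.4757 + 1330·0.3157 = 542.3 pbw (target 542.4 pbw)
  Na2O: 250.1·0.5895 = 147.4 pbw (target 147.4 pbw)
Auditing the glass mass value: the batch minus its LOI: 2000 pbw (per-oxide target masses sum to 2000 pbw; the stated basis being 2000 pbw — differing by rounding only).
Batch grand total — Σ batch = 2304 pbw; Σ batch·LOI gives LOI loss = 304.9 pbw; yield = glass ÷ total batch = 86.77%.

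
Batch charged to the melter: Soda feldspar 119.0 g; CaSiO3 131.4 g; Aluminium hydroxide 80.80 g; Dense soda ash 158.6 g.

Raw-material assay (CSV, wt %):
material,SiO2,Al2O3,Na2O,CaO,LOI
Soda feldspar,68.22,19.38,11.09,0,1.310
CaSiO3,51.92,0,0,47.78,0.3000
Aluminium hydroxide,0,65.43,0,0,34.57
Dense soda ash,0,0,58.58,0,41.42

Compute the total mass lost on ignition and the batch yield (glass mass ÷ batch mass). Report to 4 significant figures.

Working values are printed rounded to 4 significant digits at each printed step; all internal work maintains full precision in every operation — every reported value receives exactly one rounding — derived quantities (LOI, yield, the totals, the four compositions, net glass mass) are carried in full precision from the weighed amounts for 394.2 g of glass exactly as shown in the question or the answer.
Per-material ignition loss:
  Soda feldspar: 119.0 × 0.01310 = 1.559 g
  CaSiO3: 131.4 × 0.003000 = 0.3942 g
  Aluminium hydroxide: 80.80 × 0.3457 = 27.93 g
  Dense soda ash: 158.6 × 0.4142 = 65.69 g
Total LOI = 95.58 g
Glass = batch − LOI = 489.8 − 95.58 = 394.2 g

LOI loss = 95.58 g; glass = 394.2 g; yield = 80.49%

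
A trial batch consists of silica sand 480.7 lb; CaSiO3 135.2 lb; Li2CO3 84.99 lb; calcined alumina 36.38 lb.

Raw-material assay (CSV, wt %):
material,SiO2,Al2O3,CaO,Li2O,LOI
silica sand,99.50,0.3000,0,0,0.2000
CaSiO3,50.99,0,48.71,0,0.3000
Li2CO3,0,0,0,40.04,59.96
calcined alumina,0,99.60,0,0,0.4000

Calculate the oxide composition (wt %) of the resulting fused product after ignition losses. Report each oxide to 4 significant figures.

The whole derivation runs at full float precision throughout; values along the way appear rounded to four significant figures in the working; each reported number is rounded just once; all derived quantities (net glass mass, yield, the four compositions, LOI, totals) are carried from the weighed amounts on 684.8 lb of glass at full float precision, as written in question or answer.
Delivered oxide masses:
  SiO2: 480.7·0.9950 + 135.2·0.5099 = 547.2 lb
  Al2O3: 480.7·0.003000 + 36.38·0.9960 = 37.68 lb
  CaO: 135.2·0.4871 = 65.86 lb
  Li2O: 84.99·0.4004 = 34.03 lb
LOI: 480.7·0.002000 + 135.2·0.003000 + 84.99·0.5996 + 36.38·0.004000 = 52.47 lb
The glass mass, total less LOI, = 737.3 − 52.47 = 684.8 lb (= Σ oxide masses)
each oxide over glass, ×100, is wt %

Glass mass = 684.8 lb (batch 737.3 − LOI 52.47).
Composition: SiO2 79.91%, Al2O3 5.502%, CaO 9.617%, Li2O 4.969%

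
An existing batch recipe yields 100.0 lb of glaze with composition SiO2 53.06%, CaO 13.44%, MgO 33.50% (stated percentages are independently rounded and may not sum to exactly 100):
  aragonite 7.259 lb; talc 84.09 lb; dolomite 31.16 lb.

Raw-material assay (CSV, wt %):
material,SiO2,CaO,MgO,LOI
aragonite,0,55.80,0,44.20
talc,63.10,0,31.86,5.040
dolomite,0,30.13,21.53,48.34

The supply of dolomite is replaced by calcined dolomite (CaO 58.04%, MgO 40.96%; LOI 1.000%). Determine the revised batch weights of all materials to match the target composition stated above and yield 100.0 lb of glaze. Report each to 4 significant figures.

Revised batch per 100.0 lb glaze:
  aragonite: 7.048 lb
  talc: 84.09 lb
  calcined dolomite: 16.38 lb
Total batch = 107.5 lb; LOI loss = 7.517 lb

The intermediate values appear, rounded to 4 significant figures, between the steps — every computation maintains full float precision end to end; every reported figure takes exactly one rounding. The derived quantities (the yield, the three compositions, totals, LOI, net glass mass) are re-derived starting from the weights on 100.0 lb of glass at full precision, as set out in question or answer.
Per-oxide target masses for 100.0 lb glaze:
  SiO2: 53.06% × 100.0 = 53.06 lb
  CaO: 13.44% × 100.0 = 13.44 lb
  MgO: 33.50% × 100.0 = 33.50 lb
Verifying the oxide balance given the weights on record, for the quoted basis mass (summed amounts equal target values up to rounding of the answer):
  SiO2: 84.09·0.6310 = 53.06 lb (target 53.06 lb)
  CaO: 7.048·0.5580 + 16.38·0.5804 = 13.44 lb (target 13.44 lb)
  MgO: 84.09·0.3186 + 16.38·0.4096 = 33.50 lb (target 33.50 lb)
Mass balance on the glass: the batch minus its LOI: 100.0 lb (the Σ of target masses is 100.0 lb; versus the stated basis of 100.0 lb — any gap is answer rounding).
Batch grand total — Σ batch = 107.5 lb; Σ batch·LOI gives LOI loss = 7.517 lb; yield, glass over the total, = 93.01%.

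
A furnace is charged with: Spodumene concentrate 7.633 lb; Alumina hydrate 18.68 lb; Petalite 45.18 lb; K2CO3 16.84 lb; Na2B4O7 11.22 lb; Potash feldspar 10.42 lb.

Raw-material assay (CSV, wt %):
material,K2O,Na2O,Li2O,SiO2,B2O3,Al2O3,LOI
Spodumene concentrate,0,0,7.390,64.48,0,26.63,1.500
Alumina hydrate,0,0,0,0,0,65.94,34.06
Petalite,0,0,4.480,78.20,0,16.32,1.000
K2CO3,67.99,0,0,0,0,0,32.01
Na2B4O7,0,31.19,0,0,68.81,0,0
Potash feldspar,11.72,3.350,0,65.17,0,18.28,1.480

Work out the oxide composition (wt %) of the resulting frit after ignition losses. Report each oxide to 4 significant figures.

Glass mass = 97.50 lb (batch 110.0 − LOI 12.47).
Composition: K2O 13.00%, Na2O 3.947%, Li2O 2.655%, SiO2 48.25%, B2O3 7.918%, Al2O3 24.23%

The intermediate values are displayed, rounded to 4 significant figures, in the printout; all internal work runs at full precision throughout; every reported figure is rounded just once — all derived quantities, including yield, ignition loss, the totals, six oxide percentages, glass mass, are computed from the weighed amounts per 97.50 lb of glass in full float precision, exactly as printed in the problem or answer text.
What the batch supplies per oxide:
  K2O: 16.84·0.6799 + 10.42·0.1172 = 12.67 lb
  Na2O: 11.22·0.3119 + 10.42·0.03350 = 3.849 lb
  Li2O: 7.633·0.07390 + 45.18·0.04480 = 2.588 lb
  SiO2: 7.633·0.6448 + 45.18·0.7820 + 10.42·0.6517 = 47.04 lb
  B2O3: 11.22·0.6881 = 7.720 lb
  Al2O3: 7.633·0.2663 + 18.68·0.6594 + 45.18·0.1632 + 10.42·0.1828 = 23.63 lb
LOI: 7.633·0.01500 + 18.68·0.3406 + 45.18·0.01000 + 16.84·0.3201 + 10.42·0.01480 = 12.47 lb
Resulting glass, batch − LOI: 110.0 − 12.47 = 97.50 lb (matching Σ of the oxides)
each oxide over glass, ×100, is wt %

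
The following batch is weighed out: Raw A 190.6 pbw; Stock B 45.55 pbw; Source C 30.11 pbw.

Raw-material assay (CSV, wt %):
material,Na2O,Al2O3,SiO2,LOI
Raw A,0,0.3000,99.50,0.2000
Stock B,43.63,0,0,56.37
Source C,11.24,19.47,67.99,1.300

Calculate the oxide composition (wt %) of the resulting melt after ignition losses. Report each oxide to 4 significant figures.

Glass mass = 239.8 pbw (batch 266.3 − LOI 26.45).
Composition: Na2O 9.698%, Al2O3 2.683%, SiO2 87.62%

Mid-chain values are shown, rounded to four significant figures, on the page — the working math holds exact precision through every step — a single rounding produces every reported result; the derived quantities, which include the three compositions, glass mass, LOI, yield, the totals, are carried at exact precision, exactly as shown in the question or the answer, starting from the weights on 239.8 pbw of glass.
Oxide-by-oxide delivered mass:
  Na2O: 45.55·0.4363 + 30.11·0.1124 = 23.26 pbw
  Al2O3: 190.6·0.003000 + 30.11·0.1947 = 6.434 pbw
  SiO2: 190.6·0.9950 + 30.11·0.6799 = 210.1 pbw
LOI: 190.6·0.002000 + 45.55·0.5637 + 30.11·0.01300 = 26.45 pbw
Net of LOI, the glass mass = 266.3 − 26.45 = 239.8 pbw (equal to the oxide-mass sum)
percent share: oxide ÷ glass, ×100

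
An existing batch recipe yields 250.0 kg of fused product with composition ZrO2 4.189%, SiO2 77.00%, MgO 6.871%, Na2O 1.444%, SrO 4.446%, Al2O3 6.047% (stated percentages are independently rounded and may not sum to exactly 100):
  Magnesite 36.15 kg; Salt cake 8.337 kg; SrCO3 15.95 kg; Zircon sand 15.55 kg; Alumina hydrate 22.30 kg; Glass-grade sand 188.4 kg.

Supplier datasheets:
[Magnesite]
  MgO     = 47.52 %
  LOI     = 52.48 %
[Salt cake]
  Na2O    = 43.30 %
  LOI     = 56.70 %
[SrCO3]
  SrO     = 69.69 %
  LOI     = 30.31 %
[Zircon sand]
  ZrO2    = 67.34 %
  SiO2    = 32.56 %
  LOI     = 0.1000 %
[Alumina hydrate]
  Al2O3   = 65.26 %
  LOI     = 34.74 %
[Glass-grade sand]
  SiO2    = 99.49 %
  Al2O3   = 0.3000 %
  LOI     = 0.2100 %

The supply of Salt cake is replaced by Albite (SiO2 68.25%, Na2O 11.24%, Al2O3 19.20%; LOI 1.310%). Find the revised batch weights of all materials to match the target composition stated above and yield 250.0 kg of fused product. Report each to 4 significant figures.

Revised batch per 250.0 kg fused product:
  Magnesite: 36.15 kg
  Albite: 32.12 kg
  SrCO3: 15.95 kg
  Zircon sand: 15.55 kg
  Alumina hydrate: 12.95 kg
  Glass-grade sand: 166.4 kg
Total batch = 279.1 kg; LOI loss = 29.09 kg

The intermediate values are displayed, rounded to 4 significant figures, as written — the working math holds exact precision in all steps. Every reported result takes a single rounding; all derived quantities (the six compositions, the yield, net glass mass, ignition loss, the totals) are rebuilt from the batch weights on 250.0 kg of glass in exact precision as they appear in the question or the answer.
The oxide mass targets at 250.0 kg fused product:
  ZrO2: 4.189% × 250.0 = 10.47 kg
  SiO2: 77.00% × 250.0 = 192.5 kg
  MgO: 6.871% × 250.0 = 17.18 kg
  Na2O: 1.444% × 250.0 = 3.610 kg
  SrO: 4.446% × 250.0 = 11.12 kg
  Al2O3: 6.047% × 250.0 = 15.12 kg
Per-oxide balance check per the reported batch figures, under the basis named above (sum by sum, the targets are met exact up to rounding of places):
  ZrO2: 15.55·0.6734 = 10.47 kg (target 10.47 kg)
  SiO2: 32.12·0.6825 + 15.55·0.3256 + 166.4·0.9949 = 192.5 kg (target 192.5 kg)
  MgO: 36.15·0.4752 = 17.18 kg (target 17.18 kg)
  Na2O: 32.12·0.1124 = 3.610 kg (target 3.610 kg)
  SrO: 15.95·0.6969 = 11.12 kg (target 11.12 kg)
  Al2O3: 32.12·0.1920 + 12.95·0.6526 + 166.4·0.003000 = 15.12 kg (target 15.12 kg)
Mass balance on the glass: whole batch net of LOI = 250.0 kg (targets for the oxides total 250.0 kg; the stated basis being 250.0 kg — rounding explains the deltas).
Batch total: Σ batch = 279.1 kg; loss to ignition Σ batch·LOI = 29.09 kg; yield, glass over the total, = 89.58%.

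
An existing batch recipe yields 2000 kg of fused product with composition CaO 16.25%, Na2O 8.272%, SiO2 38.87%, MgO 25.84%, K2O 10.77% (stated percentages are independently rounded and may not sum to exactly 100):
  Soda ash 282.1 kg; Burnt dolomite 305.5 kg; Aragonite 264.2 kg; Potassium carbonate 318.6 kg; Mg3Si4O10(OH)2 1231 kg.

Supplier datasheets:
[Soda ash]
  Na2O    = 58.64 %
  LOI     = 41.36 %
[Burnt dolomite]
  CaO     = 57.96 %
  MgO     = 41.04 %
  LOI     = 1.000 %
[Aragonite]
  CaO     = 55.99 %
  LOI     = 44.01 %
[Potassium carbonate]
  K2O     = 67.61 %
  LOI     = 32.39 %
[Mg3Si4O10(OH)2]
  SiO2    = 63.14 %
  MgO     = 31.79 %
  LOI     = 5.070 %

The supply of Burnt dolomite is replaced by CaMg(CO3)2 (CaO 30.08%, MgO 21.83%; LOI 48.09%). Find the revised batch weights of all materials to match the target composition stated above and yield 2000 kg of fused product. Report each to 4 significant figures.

All internal work holds exact precision throughout. Working values appear, with 4-significant-figure rounding, as written. Every reported value takes a single rounding — derived quantities, including the yield, net glass mass, the totals, five oxide percentages, LOI, are computed using the weight values per 2000 kg of glass at full precision as written in problem or answer.
Target oxide masses per 2000 kg fused product:
  CaO: 16.25% × 2000 = 325.0 kg
  Na2O: 8.272% × 2000 = 165.4 kg
  SiO2: 38.87% × 2000 = 777.4 kg
  MgO: 25.84% × 2000 = 516.8 kg
  K2O: 10.77% × 2000 = 215.4 kg
Verifying the oxide balance from the weights as reported, for the quoted basis mass (sum by sum, the targets are met inside rounding margins):
  CaO: 574.4·0.3008 + 271.9·0.5599 = 325.0 kg (target 325.0 kg)
  Na2O: 282.1·0.5864 = 165.4 kg (target 165.4 kg)
  SiO2: 1231·0.6314 = 777.3 kg (target 777.4 kg)
  MgO: 574.4·0.2183 + 1231·0.3179 = 516.7 kg (target 516.8 kg)
  K2O: 318.6·0.6761 = 215.4 kg (target 215.4 kg)
Glass-mass bookkeeping: net batch after ignition = 2000 kg (the targets, summed, come to 2000 kg; stated basis 2000 kg — a pure rounding effect).
Batch grand total — Σ batch = 2678 kg; Σ batch·LOI gives LOI loss = 678.2 kg; as yield: glass ÷ batch → 74.68%.

Revised batch per 2000 kg fused product:
  Soda ash: 282.1 kg
  CaMg(CO3)2: 574.4 kg
  Aragonite: 271.9 kg
  Potassium carbonate: 318.6 kg
  Mg3Si4O10(OH)2: 1231 kg
Total batch = 2678 kg; LOI loss = 678.2 kg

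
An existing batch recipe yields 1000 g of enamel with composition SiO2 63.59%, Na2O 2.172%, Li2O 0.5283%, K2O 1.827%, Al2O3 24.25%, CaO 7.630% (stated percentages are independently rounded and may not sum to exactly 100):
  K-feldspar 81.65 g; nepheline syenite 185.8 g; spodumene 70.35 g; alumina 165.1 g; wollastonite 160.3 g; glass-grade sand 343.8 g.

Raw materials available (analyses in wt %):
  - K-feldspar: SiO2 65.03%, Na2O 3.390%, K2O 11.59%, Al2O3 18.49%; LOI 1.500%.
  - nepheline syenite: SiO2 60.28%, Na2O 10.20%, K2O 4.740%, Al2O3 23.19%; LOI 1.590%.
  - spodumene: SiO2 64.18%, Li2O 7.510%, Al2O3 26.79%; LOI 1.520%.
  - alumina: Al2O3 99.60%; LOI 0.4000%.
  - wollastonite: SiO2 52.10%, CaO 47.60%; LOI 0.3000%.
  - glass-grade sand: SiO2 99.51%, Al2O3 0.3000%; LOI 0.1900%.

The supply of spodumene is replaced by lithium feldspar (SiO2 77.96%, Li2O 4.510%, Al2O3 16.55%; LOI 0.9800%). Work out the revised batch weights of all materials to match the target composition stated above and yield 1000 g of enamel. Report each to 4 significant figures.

Values along the way are rounded to 4 significant digits as shown; each numeric step keeps full precision at all times. Exactly one rounding lands on each reported result. All derived quantities are computed at full precision (net glass mass, the yield, the six compositions, LOI, the totals) from the batch weights for 1000 g of glass, exactly as shown in the problem or answer text.
Target masses of each oxide per 1000 g enamel:
  SiO2: 63.59% × 1000 = 635.9 g
  Na2O: 2.172% × 1000 = 21.72 g
  Li2O: 0.5283% × 1000 = 5.283 g
  K2O: 1.827% × 1000 = 18.27 g
  Al2O3: 24.25% × 1000 = 242.5 g
  CaO: 7.630% × 1000 = 76.30 g
Oxide-by-oxide audit using the reported weights, against the basis in use (sums match the target masses exact up to rounding of places):
  SiO2: 81.65·0.6503 + 185.8·0.6028 + 117.1·0.7796 + 160.3·0.5210 + 297.4·0.9951 = 635.8 g (target 635.9 g)
  Na2O: 81.65·0.03390 + 185.8·0.1020 = 21.72 g (target 21.72 g)
  Li2O: 117.1·0.04510 = 5.281 g (target 5.283 g)
  K2O: 81.65·0.1159 + 185.8·0.04740 = 18.27 g (target 18.27 g)
  Al2O3: 81.65·0.1849 + 185.8·0.2319 + 117.1·0.1655 + 164.7·0.9960 + 297.4·0.003000 = 242.5 g (target 242.5 g)
  CaO: 160.3·0.4760 = 76.30 g (target 76.30 g)
Auditing the glass mass value: Σ batch − LOI loss = 999.9 g (targets for the oxides total 1000 g; with the basis standing at 1000 g — rounding explains the deltas).
Adding the batch up: Σ batch = 1007 g; LOI loss = Σ batch·LOI = 7.031 g; the yield ratio, glass ÷ batch: 99.30%.

Revised batch per 1000 g enamel:
  K-feldspar: 81.65 g
  nepheline syenite: 185.8 g
  lithium feldspar: 117.1 g
  alumina: 164.7 g
  wollastonite: 160.3 g
  glass-grade sand: 297.4 g
Total batch = 1007 g; LOI loss = 7.031 g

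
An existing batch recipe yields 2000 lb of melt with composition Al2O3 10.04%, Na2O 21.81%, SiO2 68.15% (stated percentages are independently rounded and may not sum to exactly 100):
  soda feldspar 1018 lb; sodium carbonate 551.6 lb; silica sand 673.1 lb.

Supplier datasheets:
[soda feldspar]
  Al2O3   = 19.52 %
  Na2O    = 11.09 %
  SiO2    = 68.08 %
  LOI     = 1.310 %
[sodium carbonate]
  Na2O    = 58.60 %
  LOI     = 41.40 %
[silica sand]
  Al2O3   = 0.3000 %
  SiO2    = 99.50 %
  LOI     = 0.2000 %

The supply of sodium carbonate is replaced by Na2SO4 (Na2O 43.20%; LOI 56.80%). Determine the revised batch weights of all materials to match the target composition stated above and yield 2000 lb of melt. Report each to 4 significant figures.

Revised batch per 2000 lb melt:
  soda feldspar: 1018 lb
  Na2SO4: 748.3 lb
  silica sand: 673.1 lb
Total batch = 2439 lb; LOI loss = 439.7 lb

All internal work keeps full float precision end to end — values along the way are printed rounded to four significant digits on the page. Every reported value undergoes a single rounding. All derived quantities are computed at full precision (totals, net glass mass, LOI, the yield, three oxide percentages) from the batch weights at 2000 lb of glass precisely as stated by the question or the answer.
Per-oxide target masses for 2000 lb melt:
  Al2O3: 10.04% × 2000 = 200.8 lb
  Na2O: 21.81% × 2000 = 436.2 lb
  SiO2: 68.15% × 2000 = 1363 lb
Checking each oxide sum applying the batch weights above, on the stated basis (each sum matches its target mass given rounding of the digits):
  Al2O3: 1018·0.1952 + 673.1·0.003000 = 200.7 lb (target 200.8 lb)
  Na2O: 1018·0.1109 + 748.3·0.4320 = 436.2 lb (target 436.2 lb)
  SiO2: 1018·0.6808 + 673.1·0.9950 = 1363 lb (target 1363 lb)
Consistency of the glass mass: whole batch net of LOI = 2000 lb (the targets, summed, come to 2000 lb; stated basis 2000 lb — differing by rounding only).
Total batch = Σ batch = 2439 lb; ignition loss, Σ(batch × LOI) = 439.7 lb; glass ÷ batch gives a yield of 81.97%.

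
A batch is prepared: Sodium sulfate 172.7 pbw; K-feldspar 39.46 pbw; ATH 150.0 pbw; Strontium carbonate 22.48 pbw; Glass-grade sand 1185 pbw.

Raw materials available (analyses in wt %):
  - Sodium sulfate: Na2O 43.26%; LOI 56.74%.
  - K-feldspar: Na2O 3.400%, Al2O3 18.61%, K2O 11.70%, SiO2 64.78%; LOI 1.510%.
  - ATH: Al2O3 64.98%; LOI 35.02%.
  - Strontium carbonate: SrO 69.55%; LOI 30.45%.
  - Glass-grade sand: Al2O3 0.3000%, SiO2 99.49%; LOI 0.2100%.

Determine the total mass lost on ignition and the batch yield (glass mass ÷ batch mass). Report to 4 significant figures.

Each numeric step holds full precision from first step to last. Working values are printed, rounded to 4 significant figures, as written — each reported result is rounded only once. The derived quantities (LOI, the totals, the yield, net glass mass, five oxide percentages) are recomputed at full float precision starting from the weights for 1409 pbw of glass precisely as stated by problem or answer.
Ignition loss by material:
  Sodium sulfate: 172.7 × 0.5674 = 97.99 pbw
  K-feldspar: 39.46 × 0.01510 = 0.5958 pbw
  ATH: 150.0 × 0.3502 = 52.53 pbw
  Strontium carbonate: 22.48 × 0.3045 = 6.845 pbw
  Glass-grade sand: 1185 × 0.002100 = 2.488 pbw
Total LOI = 160.4 pbw
Glass = batch − LOI = 1570 − 160.4 = 1409 pbw

LOI loss = 160.4 pbw; glass = 1409 pbw; yield = 89.78%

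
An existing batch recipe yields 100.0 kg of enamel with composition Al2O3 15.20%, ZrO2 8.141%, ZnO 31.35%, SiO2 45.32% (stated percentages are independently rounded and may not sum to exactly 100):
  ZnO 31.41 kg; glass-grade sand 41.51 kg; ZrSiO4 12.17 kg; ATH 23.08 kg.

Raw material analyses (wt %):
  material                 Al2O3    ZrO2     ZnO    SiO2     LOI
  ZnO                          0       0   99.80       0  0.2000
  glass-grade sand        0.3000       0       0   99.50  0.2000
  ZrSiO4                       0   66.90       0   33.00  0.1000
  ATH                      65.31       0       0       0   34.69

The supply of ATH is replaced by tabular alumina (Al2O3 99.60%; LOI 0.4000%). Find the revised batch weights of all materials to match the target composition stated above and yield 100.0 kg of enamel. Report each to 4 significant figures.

In-progress results appear (rounded to four significant digits) on the page; every computation carries full precision in all steps. A single rounding produces each reported result — the derived quantities (yield, the totals, LOI, glass mass, the four compositions) are re-derived from the weighed amounts at 100.0 kg of glass at full precision as set out in either problem or answer.
Target masses of each oxide per 100.0 kg enamel:
  Al2O3: 15.20% × 100.0 = 15.20 kg
  ZrO2: 8.141% × 100.0 = 8.141 kg
  ZnO: 31.35% × 100.0 = 31.35 kg
  SiO2: 45.32% × 100.0 = 45.32 kg
Sums-versus-targets review with the batch weights as given, for the quoted basis mass (sums match the target masses exact up to rounding of places):
  Al2O3: 41.51·0.003000 + 15.14·0.9960 = 15.20 kg (target 15.20 kg)
  ZrO2: 12.17·0.6690 = 8.142 kg (target 8.141 kg)
  ZnO: 31.41·0.9980 = 31.35 kg (target 31.35 kg)
  SiO2: 41.51·0.9950 + 12.17·0.3300 = 45.32 kg (target 45.32 kg)
Glass-mass bookkeeping: whole batch net of LOI = 100.0 kg (summing oxide targets gives 100.0 kg; against the stated basis, 100.0 kg — any gap is answer rounding).
Whole-batch sum: Σ batch = 100.2 kg; the LOI term Σ batch·LOI equals 0.2186 kg; yield: glass divided by total = 99.78%.

Revised batch per 100.0 kg enamel:
  ZnO: 31.41 kg
  glass-grade sand: 41.51 kg
  ZrSiO4: 12.17 kg
  tabular alumina: 15.14 kg
Total batch = 100.2 kg; LOI loss = 0.2186 kg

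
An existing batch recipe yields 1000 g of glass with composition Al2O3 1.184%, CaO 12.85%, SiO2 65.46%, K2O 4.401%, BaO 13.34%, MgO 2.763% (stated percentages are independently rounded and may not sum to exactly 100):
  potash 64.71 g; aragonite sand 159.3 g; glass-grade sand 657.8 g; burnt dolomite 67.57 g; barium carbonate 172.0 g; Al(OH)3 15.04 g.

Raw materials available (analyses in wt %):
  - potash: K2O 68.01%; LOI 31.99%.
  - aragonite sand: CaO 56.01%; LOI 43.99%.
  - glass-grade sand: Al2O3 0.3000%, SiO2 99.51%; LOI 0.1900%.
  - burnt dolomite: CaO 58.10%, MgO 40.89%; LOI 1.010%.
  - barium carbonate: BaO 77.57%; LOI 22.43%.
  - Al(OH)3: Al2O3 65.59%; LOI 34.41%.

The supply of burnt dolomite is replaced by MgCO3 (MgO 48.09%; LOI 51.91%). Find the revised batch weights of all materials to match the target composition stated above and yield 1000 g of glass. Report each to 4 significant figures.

Every computation runs at exact precision throughout; working values appear (rounded to four significant digits) in the printout — every reported figure takes just one rounding; all derived quantities, which include glass mass, LOI, six oxide percentages, totals, the yield, are carried at full float precision, exactly as printed in either problem or answer, from the weighed amounts for 1000 g of glass.
Oxide-by-oxide targets in 1000 g glass:
  Al2O3: 1.184% × 1000 = 11.84 g
  CaO: 12.85% × 1000 = 128.5 g
  SiO2: 65.46% × 1000 = 654.6 g
  K2O: 4.401% × 1000 = 44.01 g
  BaO: 13.34% × 1000 = 133.4 g
  MgO: 2.763% × 1000 = 27.63 g
Mass-balance tally per oxide per the reported batch figures, per the basis as stated (sum by sum, the targets are met up to rounding of the answer):
  Al2O3: 657.8·0.003000 + 15.04·0.6559 = 11.84 g (target 11.84 g)
  CaO: 229.4·0.5601 = 128.5 g (target 128.5 g)
  SiO2: 657.8·0.9951 = 654.6 g (target 654.6 g)
  K2O: 64.71·0.6801 = 44.01 g (target 44.01 g)
  BaO: 172.0·0.7757 = 133.4 g (target 133.4 g)
  MgO: 57.45·0.4809 = 27.63 g (target 27.63 g)
Consistency of the glass mass: the batch minus its LOI: 1000 g (the targets, summed, come to 1000 g; versus the stated basis of 1000 g — differing by rounding only).
Batch total: Σ batch = 1196 g; ignition loss, Σ(batch × LOI) = 196.4 g; yield = glass ÷ total batch = 83.58%.

Revised batch per 1000 g glass:
  potash: 64.71 g
  aragonite sand: 229.4 g
  glass-grade sand: 657.8 g
  MgCO3: 57.45 g
  barium carbonate: 172.0 g
  Al(OH)3: 15.04 g
Total batch = 1196 g; LOI loss = 196.4 g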